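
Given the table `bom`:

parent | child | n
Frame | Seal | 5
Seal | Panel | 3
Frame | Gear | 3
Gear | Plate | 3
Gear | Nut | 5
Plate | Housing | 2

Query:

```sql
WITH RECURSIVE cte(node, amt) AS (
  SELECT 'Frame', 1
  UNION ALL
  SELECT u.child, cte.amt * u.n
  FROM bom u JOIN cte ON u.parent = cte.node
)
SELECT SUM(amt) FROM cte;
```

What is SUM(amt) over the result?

Base: (Frame, amt=1).
Iteration 1: components of {Frame} -> Gear = 1*3 = 3, Seal = 1*5 = 5.
Iteration 2: components of {Gear,Seal} -> Nut = 3*5 = 15, Panel = 5*3 = 15, Plate = 3*3 = 9.
Iteration 3: components of {Nut,Panel,Plate} -> Housing = 9*2 = 18.
Iteration 4: no further components; recursion stops.
SUM(amt) = 1 + 5 + 3 + 15 + 9 + 15 + 18 = 66.

66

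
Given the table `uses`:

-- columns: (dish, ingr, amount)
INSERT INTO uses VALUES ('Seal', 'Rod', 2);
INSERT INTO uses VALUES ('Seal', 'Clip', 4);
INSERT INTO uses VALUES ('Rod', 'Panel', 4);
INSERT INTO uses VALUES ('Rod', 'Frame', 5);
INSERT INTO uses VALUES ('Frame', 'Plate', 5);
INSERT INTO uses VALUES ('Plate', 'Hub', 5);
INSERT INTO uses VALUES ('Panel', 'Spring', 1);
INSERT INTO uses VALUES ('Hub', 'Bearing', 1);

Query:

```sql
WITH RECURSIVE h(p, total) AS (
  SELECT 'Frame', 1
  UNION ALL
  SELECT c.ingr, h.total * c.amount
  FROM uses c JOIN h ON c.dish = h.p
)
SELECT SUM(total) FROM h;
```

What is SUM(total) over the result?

Base: (Frame, total=1).
Iteration 1: components of {Frame} -> Plate = 1*5 = 5.
Iteration 2: components of {Plate} -> Hub = 5*5 = 25.
Iteration 3: components of {Hub} -> Bearing = 25*1 = 25.
Iteration 4: no further components; recursion stops.
SUM(total) = 1 + 5 + 25 + 25 = 56.

56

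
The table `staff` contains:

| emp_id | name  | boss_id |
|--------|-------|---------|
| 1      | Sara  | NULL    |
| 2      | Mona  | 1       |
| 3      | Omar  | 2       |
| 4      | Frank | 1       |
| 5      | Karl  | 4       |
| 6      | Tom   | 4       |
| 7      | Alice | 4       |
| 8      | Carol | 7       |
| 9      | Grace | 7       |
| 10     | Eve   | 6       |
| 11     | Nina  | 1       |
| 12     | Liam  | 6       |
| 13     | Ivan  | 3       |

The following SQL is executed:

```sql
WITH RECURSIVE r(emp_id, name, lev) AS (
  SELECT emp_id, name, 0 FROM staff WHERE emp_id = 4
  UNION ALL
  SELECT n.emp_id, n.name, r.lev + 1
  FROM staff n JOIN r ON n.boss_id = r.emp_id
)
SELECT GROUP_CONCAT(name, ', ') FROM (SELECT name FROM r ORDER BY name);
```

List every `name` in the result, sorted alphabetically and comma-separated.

Alice, Carol, Eve, Frank, Grace, Karl, Liam, Tom

Base: emp_id=4 (Frank) at lev 0.
Iteration 1: rows with boss_id in {4} -> Karl (id 5, lev 1), Tom (id 6, lev 1), Alice (id 7, lev 1).
Iteration 2: rows with boss_id in {5,6,7} -> Carol (id 8, lev 2), Grace (id 9, lev 2), Eve (id 10, lev 2), Liam (id 12, lev 2).
Iteration 3: no rows with boss_id in {8,9,10,12}; recursion stops.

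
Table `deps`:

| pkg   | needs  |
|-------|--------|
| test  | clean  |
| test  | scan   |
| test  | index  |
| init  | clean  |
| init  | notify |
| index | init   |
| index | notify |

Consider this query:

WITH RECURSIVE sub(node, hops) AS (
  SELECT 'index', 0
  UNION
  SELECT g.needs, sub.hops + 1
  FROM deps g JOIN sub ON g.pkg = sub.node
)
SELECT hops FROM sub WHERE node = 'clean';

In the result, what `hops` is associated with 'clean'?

Base: (index, hops=0).
Iteration 1: edges from {index} -> (init, hops=1), (notify, hops=1).
Iteration 2: edges from {init,notify} -> (clean, hops=2), (notify, hops=2).
Iteration 3: no outgoing edges from {clean,notify}; recursion stops.

2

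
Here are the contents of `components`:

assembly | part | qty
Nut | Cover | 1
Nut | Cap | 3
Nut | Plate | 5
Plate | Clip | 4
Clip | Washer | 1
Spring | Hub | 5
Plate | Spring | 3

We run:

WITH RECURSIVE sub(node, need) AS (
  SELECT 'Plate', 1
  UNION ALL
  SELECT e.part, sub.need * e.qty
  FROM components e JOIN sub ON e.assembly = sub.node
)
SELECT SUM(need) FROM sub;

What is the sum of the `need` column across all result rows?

27

Base: (Plate, need=1).
Iteration 1: components of {Plate} -> Clip = 1*4 = 4, Spring = 1*3 = 3.
Iteration 2: components of {Clip,Spring} -> Hub = 3*5 = 15, Washer = 4*1 = 4.
Iteration 3: no further components; recursion stops.
SUM(need) = 1 + 4 + 3 + 4 + 15 = 27.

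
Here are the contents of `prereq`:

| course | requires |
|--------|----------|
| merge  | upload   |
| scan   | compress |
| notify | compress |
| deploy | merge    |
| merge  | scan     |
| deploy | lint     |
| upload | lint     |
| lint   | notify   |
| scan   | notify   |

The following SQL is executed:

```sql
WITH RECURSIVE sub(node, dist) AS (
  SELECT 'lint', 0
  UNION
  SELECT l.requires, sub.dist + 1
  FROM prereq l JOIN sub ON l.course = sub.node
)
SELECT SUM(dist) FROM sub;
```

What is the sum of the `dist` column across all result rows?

3

Base: (lint, dist=0).
Iteration 1: edges from {lint} -> (notify, dist=1).
Iteration 2: edges from {notify} -> (compress, dist=2).
Iteration 3: no outgoing edges from {compress}; recursion stops.
SUM(dist) = 0 + 1 + 2 = 3.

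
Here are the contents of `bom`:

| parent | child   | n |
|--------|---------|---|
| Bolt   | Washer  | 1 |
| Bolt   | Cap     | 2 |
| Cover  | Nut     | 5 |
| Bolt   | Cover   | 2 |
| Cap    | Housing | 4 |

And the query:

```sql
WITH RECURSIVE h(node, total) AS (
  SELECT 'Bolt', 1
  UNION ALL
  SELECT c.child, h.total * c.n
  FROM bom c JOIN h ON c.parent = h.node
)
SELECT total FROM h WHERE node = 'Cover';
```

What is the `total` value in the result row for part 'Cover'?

2

Base: (Bolt, total=1).
Iteration 1: components of {Bolt} -> Cap = 1*2 = 2, Cover = 1*2 = 2, Washer = 1*1 = 1.
Iteration 2: components of {Cap,Cover,Washer} -> Housing = 2*4 = 8, Nut = 2*5 = 10.
Iteration 3: no further components; recursion stops.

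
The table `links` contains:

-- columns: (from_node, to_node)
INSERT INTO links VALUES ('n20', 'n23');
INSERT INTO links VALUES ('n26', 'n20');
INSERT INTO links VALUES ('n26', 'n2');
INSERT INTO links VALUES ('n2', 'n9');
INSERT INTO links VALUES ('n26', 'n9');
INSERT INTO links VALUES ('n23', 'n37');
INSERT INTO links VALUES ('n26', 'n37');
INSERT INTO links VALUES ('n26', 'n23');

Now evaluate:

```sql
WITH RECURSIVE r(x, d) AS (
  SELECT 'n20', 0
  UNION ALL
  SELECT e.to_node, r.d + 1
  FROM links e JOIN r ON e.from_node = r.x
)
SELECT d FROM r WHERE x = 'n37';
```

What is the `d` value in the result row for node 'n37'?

2

Base: (n20, d=0).
Iteration 1: edges from {n20} -> (n23, d=1).
Iteration 2: edges from {n23} -> (n37, d=2).
Iteration 3: no outgoing edges from {n37}; recursion stops.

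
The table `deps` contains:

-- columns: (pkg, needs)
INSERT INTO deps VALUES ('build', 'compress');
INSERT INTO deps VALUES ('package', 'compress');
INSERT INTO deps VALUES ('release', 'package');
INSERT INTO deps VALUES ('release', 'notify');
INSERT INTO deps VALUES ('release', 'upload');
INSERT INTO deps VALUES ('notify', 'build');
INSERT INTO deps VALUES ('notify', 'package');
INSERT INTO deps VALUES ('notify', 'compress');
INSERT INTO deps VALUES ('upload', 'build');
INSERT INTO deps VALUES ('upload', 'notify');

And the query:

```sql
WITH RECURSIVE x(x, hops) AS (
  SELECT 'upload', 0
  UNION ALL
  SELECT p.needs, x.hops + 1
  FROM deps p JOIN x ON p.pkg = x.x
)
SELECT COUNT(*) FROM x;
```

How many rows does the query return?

Base: (upload, hops=0).
Iteration 1: edges from {upload} -> (build, hops=1), (notify, hops=1).
Iteration 2: edges from {build,notify} -> (build, hops=2), (compress, hops=2) x2, (package, hops=2). [UNION ALL keeps all 4 new rows, including repeats]
Iteration 3: edges from {build,compress,package} -> (compress, hops=3) x2. [UNION ALL keeps all 2 new rows, including repeats]
Iteration 4: no outgoing edges from {compress}; recursion stops.
Total rows emitted: 9.

9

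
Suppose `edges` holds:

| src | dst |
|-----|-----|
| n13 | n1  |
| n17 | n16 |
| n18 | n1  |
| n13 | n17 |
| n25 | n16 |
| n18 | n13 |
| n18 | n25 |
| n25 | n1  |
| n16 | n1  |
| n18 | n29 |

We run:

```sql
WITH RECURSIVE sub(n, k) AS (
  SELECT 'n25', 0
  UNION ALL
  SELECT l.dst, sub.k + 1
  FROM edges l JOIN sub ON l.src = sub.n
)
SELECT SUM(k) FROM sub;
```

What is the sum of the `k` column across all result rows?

Base: (n25, k=0).
Iteration 1: edges from {n25} -> (n1, k=1), (n16, k=1).
Iteration 2: edges from {n1,n16} -> (n1, k=2).
Iteration 3: no outgoing edges from {n1}; recursion stops.
SUM(k) = 0 + 1 + 1 + 2 = 4.

4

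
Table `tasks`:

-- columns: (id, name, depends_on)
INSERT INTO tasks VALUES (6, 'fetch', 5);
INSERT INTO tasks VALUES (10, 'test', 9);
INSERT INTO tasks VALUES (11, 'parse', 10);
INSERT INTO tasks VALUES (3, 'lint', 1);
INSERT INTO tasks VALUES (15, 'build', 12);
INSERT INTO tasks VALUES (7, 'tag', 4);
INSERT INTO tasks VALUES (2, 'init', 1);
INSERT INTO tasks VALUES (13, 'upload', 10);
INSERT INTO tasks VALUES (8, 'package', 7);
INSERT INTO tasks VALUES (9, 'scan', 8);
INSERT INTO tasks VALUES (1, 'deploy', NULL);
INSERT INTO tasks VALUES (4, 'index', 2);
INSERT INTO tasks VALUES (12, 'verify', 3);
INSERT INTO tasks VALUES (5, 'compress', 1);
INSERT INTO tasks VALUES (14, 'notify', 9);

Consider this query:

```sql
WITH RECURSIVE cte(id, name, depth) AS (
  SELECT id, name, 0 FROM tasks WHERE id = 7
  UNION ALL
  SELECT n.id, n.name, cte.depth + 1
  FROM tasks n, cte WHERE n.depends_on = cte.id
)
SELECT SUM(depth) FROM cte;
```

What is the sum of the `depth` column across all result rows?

17

Base: id=7 (tag) at depth 0.
Iteration 1: rows with depends_on in {7} -> package (id 8, depth 1).
Iteration 2: rows with depends_on in {8} -> scan (id 9, depth 2).
Iteration 3: rows with depends_on in {9} -> test (id 10, depth 3), notify (id 14, depth 3).
Iteration 4: rows with depends_on in {10,14} -> parse (id 11, depth 4), upload (id 13, depth 4).
Iteration 5: no rows with depends_on in {11,13}; recursion stops.
SUM(depth) = 0 + 1 + 2 + 3 + 3 + 4 + 4 = 17.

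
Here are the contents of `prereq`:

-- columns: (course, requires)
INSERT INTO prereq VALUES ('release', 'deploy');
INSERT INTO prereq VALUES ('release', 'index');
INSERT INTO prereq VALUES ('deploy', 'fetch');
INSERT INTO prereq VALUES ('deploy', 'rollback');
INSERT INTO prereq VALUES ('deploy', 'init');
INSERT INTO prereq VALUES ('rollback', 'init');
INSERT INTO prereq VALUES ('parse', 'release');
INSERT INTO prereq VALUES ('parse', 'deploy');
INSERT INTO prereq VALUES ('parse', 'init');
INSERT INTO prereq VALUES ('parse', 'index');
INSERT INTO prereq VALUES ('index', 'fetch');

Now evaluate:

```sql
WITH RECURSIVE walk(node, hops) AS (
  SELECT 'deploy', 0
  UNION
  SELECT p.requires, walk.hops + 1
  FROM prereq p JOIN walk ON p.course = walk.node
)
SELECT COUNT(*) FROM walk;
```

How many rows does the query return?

Base: (deploy, hops=0).
Iteration 1: edges from {deploy} -> (fetch, hops=1), (init, hops=1), (rollback, hops=1).
Iteration 2: edges from {fetch,init,rollback} -> (init, hops=2).
Iteration 3: no outgoing edges from {init}; recursion stops.
Total rows emitted: 5.

5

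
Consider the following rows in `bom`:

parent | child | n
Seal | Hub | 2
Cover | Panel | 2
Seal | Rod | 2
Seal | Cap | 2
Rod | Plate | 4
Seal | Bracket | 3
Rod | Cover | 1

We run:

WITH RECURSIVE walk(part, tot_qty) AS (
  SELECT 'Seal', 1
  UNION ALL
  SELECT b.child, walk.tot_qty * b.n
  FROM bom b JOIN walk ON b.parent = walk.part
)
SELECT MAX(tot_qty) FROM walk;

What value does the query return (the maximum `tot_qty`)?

Base: (Seal, tot_qty=1).
Iteration 1: components of {Seal} -> Bracket = 1*3 = 3, Cap = 1*2 = 2, Hub = 1*2 = 2, Rod = 1*2 = 2.
Iteration 2: components of {Bracket,Cap,Hub,Rod} -> Cover = 2*1 = 2, Plate = 2*4 = 8.
Iteration 3: components of {Cover,Plate} -> Panel = 2*2 = 4.
Iteration 4: no further components; recursion stops.
tot_qty values: 1, 3, 2, 2, 2, 2, 8, 4; the maximum is 8.

8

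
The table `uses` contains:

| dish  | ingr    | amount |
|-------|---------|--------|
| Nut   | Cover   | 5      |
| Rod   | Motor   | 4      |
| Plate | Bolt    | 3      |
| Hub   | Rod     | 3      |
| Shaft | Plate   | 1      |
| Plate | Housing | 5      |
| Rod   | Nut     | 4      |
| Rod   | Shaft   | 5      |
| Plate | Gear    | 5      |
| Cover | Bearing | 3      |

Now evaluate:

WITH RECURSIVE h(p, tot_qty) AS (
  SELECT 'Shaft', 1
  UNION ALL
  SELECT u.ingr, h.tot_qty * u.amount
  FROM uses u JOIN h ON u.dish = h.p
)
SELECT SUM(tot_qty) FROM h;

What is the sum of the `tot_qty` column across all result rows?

Base: (Shaft, tot_qty=1).
Iteration 1: components of {Shaft} -> Plate = 1*1 = 1.
Iteration 2: components of {Plate} -> Bolt = 1*3 = 3, Gear = 1*5 = 5, Housing = 1*5 = 5.
Iteration 3: no further components; recursion stops.
SUM(tot_qty) = 1 + 1 + 5 + 3 + 5 = 15.

15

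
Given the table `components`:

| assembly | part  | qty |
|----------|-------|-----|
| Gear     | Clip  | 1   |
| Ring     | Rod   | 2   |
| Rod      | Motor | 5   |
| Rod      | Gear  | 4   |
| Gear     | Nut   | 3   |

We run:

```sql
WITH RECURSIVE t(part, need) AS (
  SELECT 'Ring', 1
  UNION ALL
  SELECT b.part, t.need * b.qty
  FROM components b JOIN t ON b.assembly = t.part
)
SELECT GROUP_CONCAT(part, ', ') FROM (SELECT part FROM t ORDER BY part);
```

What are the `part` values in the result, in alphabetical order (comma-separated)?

Base: (Ring, need=1).
Iteration 1: components of {Ring} -> Rod = 1*2 = 2.
Iteration 2: components of {Rod} -> Gear = 2*4 = 8, Motor = 2*5 = 10.
Iteration 3: components of {Gear,Motor} -> Clip = 8*1 = 8, Nut = 8*3 = 24.
Iteration 4: no further components; recursion stops.

Clip, Gear, Motor, Nut, Ring, Rod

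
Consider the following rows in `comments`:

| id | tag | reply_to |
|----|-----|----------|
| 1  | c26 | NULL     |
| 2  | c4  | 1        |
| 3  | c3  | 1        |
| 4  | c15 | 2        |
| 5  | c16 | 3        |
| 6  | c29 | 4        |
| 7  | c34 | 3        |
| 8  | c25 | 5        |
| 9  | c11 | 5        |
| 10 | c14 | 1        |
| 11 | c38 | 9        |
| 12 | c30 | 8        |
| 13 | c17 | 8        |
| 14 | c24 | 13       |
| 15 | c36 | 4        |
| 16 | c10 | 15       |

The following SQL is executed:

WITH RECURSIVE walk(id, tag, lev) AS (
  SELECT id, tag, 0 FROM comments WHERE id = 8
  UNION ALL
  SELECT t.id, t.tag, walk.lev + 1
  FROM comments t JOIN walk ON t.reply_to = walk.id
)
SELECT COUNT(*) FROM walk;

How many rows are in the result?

4

Base: id=8 (c25) at lev 0.
Iteration 1: rows with reply_to in {8} -> c30 (id 12, lev 1), c17 (id 13, lev 1).
Iteration 2: rows with reply_to in {12,13} -> c24 (id 14, lev 2).
Iteration 3: no rows with reply_to in {14}; recursion stops.
Total rows emitted: 4.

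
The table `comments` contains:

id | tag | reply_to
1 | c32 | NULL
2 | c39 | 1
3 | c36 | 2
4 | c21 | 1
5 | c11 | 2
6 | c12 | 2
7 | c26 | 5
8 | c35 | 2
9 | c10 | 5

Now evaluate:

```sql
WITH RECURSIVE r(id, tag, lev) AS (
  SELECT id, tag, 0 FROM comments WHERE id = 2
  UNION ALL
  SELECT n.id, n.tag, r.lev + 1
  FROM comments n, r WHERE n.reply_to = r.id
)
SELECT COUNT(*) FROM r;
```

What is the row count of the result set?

7

Base: id=2 (c39) at lev 0.
Iteration 1: rows with reply_to in {2} -> c36 (id 3, lev 1), c11 (id 5, lev 1), c12 (id 6, lev 1), c35 (id 8, lev 1).
Iteration 2: rows with reply_to in {3,5,6,8} -> c26 (id 7, lev 2), c10 (id 9, lev 2).
Iteration 3: no rows with reply_to in {7,9}; recursion stops.
Total rows emitted: 7.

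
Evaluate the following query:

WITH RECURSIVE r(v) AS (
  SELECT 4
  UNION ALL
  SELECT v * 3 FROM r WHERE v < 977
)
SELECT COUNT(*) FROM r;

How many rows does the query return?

Base: v=4.
Iteration 1: 4 < 977 holds -> v = 4 * 3 = 12.
Iteration 2: 12 < 977 holds -> v = 12 * 3 = 36.
Iteration 3: 36 < 977 holds -> v = 36 * 3 = 108.
Iteration 4: 108 < 977 holds -> v = 108 * 3 = 324.
Iteration 5: 324 < 977 holds -> v = 324 * 3 = 972.
Iteration 6: 972 < 977 holds -> v = 972 * 3 = 2916.
Iteration 7: 2916 < 977 fails; recursion stops.
Total rows emitted: 7.

7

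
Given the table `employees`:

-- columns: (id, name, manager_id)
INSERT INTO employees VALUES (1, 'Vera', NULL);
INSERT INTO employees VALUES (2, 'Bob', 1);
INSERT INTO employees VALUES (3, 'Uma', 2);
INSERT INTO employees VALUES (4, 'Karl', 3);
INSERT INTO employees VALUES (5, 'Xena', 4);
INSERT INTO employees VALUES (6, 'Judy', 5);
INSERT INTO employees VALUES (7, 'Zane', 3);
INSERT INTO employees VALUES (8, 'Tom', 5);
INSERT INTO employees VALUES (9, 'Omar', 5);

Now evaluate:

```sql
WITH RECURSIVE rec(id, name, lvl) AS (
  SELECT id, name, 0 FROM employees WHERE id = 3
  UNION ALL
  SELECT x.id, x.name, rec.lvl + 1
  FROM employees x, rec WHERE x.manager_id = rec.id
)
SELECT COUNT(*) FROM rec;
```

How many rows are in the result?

Base: id=3 (Uma) at lvl 0.
Iteration 1: rows with manager_id in {3} -> Karl (id 4, lvl 1), Zane (id 7, lvl 1).
Iteration 2: rows with manager_id in {4,7} -> Xena (id 5, lvl 2).
Iteration 3: rows with manager_id in {5} -> Judy (id 6, lvl 3), Tom (id 8, lvl 3), Omar (id 9, lvl 3).
Iteration 4: no rows with manager_id in {6,8,9}; recursion stops.
Total rows emitted: 7.

7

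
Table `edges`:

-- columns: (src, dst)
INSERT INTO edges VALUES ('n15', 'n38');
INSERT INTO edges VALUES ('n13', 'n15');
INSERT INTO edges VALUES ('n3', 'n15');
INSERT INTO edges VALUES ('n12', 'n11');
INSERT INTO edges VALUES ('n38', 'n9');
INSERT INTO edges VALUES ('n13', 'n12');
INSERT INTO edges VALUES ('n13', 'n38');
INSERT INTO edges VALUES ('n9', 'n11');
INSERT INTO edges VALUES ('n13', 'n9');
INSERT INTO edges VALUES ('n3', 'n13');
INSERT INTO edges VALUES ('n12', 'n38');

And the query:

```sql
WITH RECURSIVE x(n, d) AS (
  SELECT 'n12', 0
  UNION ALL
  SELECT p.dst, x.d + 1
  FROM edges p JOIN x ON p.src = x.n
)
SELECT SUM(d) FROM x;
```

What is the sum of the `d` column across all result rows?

Base: (n12, d=0).
Iteration 1: edges from {n12} -> (n11, d=1), (n38, d=1).
Iteration 2: edges from {n11,n38} -> (n9, d=2).
Iteration 3: edges from {n9} -> (n11, d=3).
Iteration 4: no outgoing edges from {n11}; recursion stops.
SUM(d) = 0 + 1 + 1 + 2 + 3 = 7.

7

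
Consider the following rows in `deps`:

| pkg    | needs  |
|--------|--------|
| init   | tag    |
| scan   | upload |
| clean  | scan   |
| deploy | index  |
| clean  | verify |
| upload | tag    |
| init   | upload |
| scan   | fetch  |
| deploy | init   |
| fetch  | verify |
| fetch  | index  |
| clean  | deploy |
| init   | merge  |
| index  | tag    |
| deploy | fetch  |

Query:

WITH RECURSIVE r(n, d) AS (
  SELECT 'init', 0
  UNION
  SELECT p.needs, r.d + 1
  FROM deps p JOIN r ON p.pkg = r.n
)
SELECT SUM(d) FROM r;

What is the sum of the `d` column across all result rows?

Base: (init, d=0).
Iteration 1: edges from {init} -> (merge, d=1), (tag, d=1), (upload, d=1).
Iteration 2: edges from {merge,tag,upload} -> (tag, d=2).
Iteration 3: no outgoing edges from {tag}; recursion stops.
SUM(d) = 0 + 1 + 1 + 1 + 2 = 5.

5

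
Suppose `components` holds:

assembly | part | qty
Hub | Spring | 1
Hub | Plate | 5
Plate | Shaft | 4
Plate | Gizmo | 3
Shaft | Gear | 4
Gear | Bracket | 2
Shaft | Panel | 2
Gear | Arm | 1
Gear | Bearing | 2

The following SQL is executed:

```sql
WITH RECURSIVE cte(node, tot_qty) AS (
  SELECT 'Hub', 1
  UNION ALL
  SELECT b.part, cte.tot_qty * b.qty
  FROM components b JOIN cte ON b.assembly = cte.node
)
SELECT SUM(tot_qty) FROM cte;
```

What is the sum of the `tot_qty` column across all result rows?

Base: (Hub, tot_qty=1).
Iteration 1: components of {Hub} -> Plate = 1*5 = 5, Spring = 1*1 = 1.
Iteration 2: components of {Plate,Spring} -> Gizmo = 5*3 = 15, Shaft = 5*4 = 20.
Iteration 3: components of {Gizmo,Shaft} -> Gear = 20*4 = 80, Panel = 20*2 = 40.
Iteration 4: components of {Gear,Panel} -> Arm = 80*1 = 80, Bearing = 80*2 = 160, Bracket = 80*2 = 160.
Iteration 5: no further components; recursion stops.
SUM(tot_qty) = 1 + 1 + 5 + 20 + 15 + 80 + 40 + 160 + 80 + 160 = 562.

562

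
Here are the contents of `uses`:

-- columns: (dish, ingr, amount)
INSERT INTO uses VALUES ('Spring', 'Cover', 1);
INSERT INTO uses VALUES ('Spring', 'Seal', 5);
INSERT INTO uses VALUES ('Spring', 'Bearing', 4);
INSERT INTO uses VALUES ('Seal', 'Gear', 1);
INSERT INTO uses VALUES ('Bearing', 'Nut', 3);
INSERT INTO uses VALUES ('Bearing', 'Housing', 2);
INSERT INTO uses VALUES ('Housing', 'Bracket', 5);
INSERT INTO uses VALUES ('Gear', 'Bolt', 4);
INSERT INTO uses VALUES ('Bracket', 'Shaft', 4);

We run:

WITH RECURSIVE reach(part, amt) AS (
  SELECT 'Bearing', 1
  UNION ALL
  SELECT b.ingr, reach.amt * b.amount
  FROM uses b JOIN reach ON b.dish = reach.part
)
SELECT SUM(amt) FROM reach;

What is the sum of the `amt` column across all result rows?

Base: (Bearing, amt=1).
Iteration 1: components of {Bearing} -> Housing = 1*2 = 2, Nut = 1*3 = 3.
Iteration 2: components of {Housing,Nut} -> Bracket = 2*5 = 10.
Iteration 3: components of {Bracket} -> Shaft = 10*4 = 40.
Iteration 4: no further components; recursion stops.
SUM(amt) = 1 + 3 + 2 + 10 + 40 = 56.

56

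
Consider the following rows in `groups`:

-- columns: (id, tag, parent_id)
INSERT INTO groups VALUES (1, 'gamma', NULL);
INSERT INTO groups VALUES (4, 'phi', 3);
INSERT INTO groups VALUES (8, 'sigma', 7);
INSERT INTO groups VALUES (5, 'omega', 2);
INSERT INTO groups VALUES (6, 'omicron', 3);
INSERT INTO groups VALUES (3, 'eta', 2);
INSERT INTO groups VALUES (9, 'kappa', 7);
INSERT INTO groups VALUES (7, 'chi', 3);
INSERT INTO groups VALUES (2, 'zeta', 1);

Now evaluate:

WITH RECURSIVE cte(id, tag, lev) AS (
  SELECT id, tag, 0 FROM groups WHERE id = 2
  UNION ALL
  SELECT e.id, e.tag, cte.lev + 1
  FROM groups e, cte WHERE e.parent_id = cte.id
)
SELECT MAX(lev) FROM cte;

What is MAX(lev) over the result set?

3

Base: id=2 (zeta) at lev 0.
Iteration 1: rows with parent_id in {2} -> eta (id 3, lev 1), omega (id 5, lev 1).
Iteration 2: rows with parent_id in {3,5} -> phi (id 4, lev 2), omicron (id 6, lev 2), chi (id 7, lev 2).
Iteration 3: rows with parent_id in {4,6,7} -> sigma (id 8, lev 3), kappa (id 9, lev 3).
Iteration 4: no rows with parent_id in {8,9}; recursion stops.
lev values: 0, 1, 1, 2, 2, 2, 3, 3; the maximum is 3.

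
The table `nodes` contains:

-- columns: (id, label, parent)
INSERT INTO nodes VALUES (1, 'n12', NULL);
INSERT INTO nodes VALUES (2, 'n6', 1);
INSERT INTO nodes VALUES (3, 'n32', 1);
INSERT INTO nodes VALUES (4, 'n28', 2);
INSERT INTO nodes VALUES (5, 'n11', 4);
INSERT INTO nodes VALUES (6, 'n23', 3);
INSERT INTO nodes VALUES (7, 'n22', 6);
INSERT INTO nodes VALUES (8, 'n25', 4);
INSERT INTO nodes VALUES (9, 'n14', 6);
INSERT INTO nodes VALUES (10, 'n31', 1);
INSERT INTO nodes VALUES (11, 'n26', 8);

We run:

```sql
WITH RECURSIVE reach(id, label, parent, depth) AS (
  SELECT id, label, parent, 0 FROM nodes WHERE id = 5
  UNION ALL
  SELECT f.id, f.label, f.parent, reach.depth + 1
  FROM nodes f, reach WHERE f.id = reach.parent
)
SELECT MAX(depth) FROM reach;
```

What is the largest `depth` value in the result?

Base: id=5 (n11), parent=4, depth 0.
Iteration 1: join on id=4 -> n28 (id 4, parent=2, depth 1).
Iteration 2: join on id=2 -> n6 (id 2, parent=1, depth 2).
Iteration 3: join on id=1 -> n12 (id 1, parent=NULL, depth 3).
Iteration 4: parent is NULL; no match; recursion stops.
depth values: 0, 1, 2, 3; the maximum is 3.

3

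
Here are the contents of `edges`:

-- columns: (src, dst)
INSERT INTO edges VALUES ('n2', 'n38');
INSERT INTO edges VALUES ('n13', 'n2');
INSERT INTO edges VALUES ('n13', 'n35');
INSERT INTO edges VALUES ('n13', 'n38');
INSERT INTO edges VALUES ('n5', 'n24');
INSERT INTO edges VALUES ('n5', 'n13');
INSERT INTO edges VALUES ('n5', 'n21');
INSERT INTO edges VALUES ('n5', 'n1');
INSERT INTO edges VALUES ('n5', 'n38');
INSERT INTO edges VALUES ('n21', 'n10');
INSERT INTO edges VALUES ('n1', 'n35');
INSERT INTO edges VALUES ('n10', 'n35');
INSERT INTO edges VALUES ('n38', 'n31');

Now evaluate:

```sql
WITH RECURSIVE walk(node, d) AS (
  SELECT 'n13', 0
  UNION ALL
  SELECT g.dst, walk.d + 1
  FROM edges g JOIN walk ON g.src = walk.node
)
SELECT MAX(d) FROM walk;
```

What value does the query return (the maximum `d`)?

Base: (n13, d=0).
Iteration 1: edges from {n13} -> (n2, d=1), (n35, d=1), (n38, d=1).
Iteration 2: edges from {n2,n35,n38} -> (n31, d=2), (n38, d=2).
Iteration 3: edges from {n31,n38} -> (n31, d=3).
Iteration 4: no outgoing edges from {n31}; recursion stops.
d values: 0, 1, 1, 1, 2, 2, 3; the maximum is 3.

3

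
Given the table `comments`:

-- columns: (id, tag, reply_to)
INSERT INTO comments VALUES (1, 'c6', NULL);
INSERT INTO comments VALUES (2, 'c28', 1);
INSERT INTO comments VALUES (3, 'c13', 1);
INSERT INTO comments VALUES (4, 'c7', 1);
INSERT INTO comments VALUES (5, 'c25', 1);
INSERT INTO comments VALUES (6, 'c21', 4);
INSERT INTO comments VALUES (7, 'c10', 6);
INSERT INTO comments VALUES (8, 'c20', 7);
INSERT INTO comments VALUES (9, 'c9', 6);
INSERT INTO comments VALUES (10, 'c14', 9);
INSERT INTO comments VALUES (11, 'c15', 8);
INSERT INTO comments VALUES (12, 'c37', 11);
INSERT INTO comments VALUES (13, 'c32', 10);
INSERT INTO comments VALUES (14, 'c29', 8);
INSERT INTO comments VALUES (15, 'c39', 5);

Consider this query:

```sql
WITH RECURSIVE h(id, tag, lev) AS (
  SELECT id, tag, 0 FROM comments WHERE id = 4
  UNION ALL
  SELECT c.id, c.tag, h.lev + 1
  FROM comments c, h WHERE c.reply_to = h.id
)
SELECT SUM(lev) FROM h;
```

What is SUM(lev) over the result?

28

Base: id=4 (c7) at lev 0.
Iteration 1: rows with reply_to in {4} -> c21 (id 6, lev 1).
Iteration 2: rows with reply_to in {6} -> c10 (id 7, lev 2), c9 (id 9, lev 2).
Iteration 3: rows with reply_to in {7,9} -> c20 (id 8, lev 3), c14 (id 10, lev 3).
Iteration 4: rows with reply_to in {8,10} -> c15 (id 11, lev 4), c32 (id 13, lev 4), c29 (id 14, lev 4).
Iteration 5: rows with reply_to in {11,13,14} -> c37 (id 12, lev 5).
Iteration 6: no rows with reply_to in {12}; recursion stops.
SUM(lev) = 0 + 1 + 2 + 2 + 3 + 3 + 4 + 4 + 4 + 5 = 28.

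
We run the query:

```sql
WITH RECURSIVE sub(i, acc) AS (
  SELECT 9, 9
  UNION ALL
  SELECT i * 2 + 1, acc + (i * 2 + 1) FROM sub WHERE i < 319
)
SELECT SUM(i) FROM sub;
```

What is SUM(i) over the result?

624

Base: i=9, acc=9.
Iteration 1: 9 < 319 holds -> i = 9 * 2 + 1 = 19, acc = 9 + 19 = 28.
Iteration 2: 19 < 319 holds -> i = 19 * 2 + 1 = 39, acc = 28 + 39 = 67.
Iteration 3: 39 < 319 holds -> i = 39 * 2 + 1 = 79, acc = 67 + 79 = 146.
Iteration 4: 79 < 319 holds -> i = 79 * 2 + 1 = 159, acc = 146 + 159 = 305.
Iteration 5: 159 < 319 holds -> i = 159 * 2 + 1 = 319, acc = 305 + 319 = 624.
Iteration 6: 319 < 319 fails; recursion stops.
SUM(i) = 9 + 19 + 39 + 79 + 159 + 319 = 624.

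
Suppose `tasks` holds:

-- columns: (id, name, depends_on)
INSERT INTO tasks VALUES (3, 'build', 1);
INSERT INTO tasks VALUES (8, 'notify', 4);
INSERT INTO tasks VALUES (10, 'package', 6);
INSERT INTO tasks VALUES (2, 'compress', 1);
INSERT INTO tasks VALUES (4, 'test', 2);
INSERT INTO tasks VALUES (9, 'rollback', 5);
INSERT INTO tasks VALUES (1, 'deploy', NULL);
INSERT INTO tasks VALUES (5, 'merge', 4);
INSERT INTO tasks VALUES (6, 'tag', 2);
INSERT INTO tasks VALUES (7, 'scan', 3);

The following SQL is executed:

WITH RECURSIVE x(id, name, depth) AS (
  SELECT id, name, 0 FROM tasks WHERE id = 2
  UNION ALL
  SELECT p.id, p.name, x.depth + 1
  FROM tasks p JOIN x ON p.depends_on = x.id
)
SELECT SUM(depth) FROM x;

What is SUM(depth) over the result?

Base: id=2 (compress) at depth 0.
Iteration 1: rows with depends_on in {2} -> test (id 4, depth 1), tag (id 6, depth 1).
Iteration 2: rows with depends_on in {4,6} -> merge (id 5, depth 2), notify (id 8, depth 2), package (id 10, depth 2).
Iteration 3: rows with depends_on in {5,8,10} -> rollback (id 9, depth 3).
Iteration 4: no rows with depends_on in {9}; recursion stops.
SUM(depth) = 0 + 1 + 1 + 2 + 2 + 2 + 3 = 11.

11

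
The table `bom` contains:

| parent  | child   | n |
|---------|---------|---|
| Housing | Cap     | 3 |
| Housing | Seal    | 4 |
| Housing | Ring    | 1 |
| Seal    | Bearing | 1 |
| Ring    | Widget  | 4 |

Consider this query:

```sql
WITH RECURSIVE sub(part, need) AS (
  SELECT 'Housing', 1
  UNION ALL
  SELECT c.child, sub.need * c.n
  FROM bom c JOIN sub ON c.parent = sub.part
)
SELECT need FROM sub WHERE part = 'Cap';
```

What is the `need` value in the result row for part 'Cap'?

Base: (Housing, need=1).
Iteration 1: components of {Housing} -> Cap = 1*3 = 3, Ring = 1*1 = 1, Seal = 1*4 = 4.
Iteration 2: components of {Cap,Ring,Seal} -> Bearing = 4*1 = 4, Widget = 1*4 = 4.
Iteration 3: no further components; recursion stops.

3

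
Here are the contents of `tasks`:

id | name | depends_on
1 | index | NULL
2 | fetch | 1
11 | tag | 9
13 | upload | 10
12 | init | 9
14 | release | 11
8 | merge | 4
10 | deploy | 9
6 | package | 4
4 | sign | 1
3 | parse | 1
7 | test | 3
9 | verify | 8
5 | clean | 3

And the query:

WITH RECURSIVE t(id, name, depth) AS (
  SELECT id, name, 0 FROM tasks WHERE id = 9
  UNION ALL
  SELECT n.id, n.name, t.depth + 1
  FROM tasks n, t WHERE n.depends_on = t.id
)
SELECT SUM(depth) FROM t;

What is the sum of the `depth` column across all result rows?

Base: id=9 (verify) at depth 0.
Iteration 1: rows with depends_on in {9} -> deploy (id 10, depth 1), tag (id 11, depth 1), init (id 12, depth 1).
Iteration 2: rows with depends_on in {10,11,12} -> upload (id 13, depth 2), release (id 14, depth 2).
Iteration 3: no rows with depends_on in {13,14}; recursion stops.
SUM(depth) = 0 + 1 + 1 + 1 + 2 + 2 = 7.

7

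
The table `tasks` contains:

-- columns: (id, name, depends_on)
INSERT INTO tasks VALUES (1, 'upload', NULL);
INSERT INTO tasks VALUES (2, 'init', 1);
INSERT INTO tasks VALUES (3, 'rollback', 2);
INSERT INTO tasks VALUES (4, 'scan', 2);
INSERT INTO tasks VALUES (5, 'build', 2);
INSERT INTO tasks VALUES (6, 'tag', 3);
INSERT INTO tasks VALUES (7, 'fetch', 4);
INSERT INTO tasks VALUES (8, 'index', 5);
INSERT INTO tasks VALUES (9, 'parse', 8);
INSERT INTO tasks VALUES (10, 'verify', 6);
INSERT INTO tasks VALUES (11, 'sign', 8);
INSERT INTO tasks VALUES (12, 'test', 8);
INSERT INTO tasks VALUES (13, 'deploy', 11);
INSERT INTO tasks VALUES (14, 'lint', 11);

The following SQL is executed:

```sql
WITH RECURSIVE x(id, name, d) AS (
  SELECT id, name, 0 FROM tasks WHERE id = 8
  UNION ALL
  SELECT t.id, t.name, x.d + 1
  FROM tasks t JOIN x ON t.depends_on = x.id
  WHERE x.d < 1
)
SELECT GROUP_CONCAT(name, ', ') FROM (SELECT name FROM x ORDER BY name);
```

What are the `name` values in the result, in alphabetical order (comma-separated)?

index, parse, sign, test

Base: id=8 (index) at d 0.
Iteration 1: rows with depends_on in {8} -> parse (id 9, d 1), sign (id 11, d 1), test (id 12, d 1).
Iteration 2: d < 1 fails for all current rows; recursion stops.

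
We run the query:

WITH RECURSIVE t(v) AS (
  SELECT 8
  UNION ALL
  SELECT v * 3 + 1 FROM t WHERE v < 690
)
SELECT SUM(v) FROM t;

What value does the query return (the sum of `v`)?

3091

Base: v=8.
Iteration 1: 8 < 690 holds -> v = 8 * 3 + 1 = 25.
Iteration 2: 25 < 690 holds -> v = 25 * 3 + 1 = 76.
Iteration 3: 76 < 690 holds -> v = 76 * 3 + 1 = 229.
Iteration 4: 229 < 690 holds -> v = 229 * 3 + 1 = 688.
Iteration 5: 688 < 690 holds -> v = 688 * 3 + 1 = 2065.
Iteration 6: 2065 < 690 fails; recursion stops.
SUM(v) = 8 + 25 + 76 + 229 + 688 + 2065 = 3091.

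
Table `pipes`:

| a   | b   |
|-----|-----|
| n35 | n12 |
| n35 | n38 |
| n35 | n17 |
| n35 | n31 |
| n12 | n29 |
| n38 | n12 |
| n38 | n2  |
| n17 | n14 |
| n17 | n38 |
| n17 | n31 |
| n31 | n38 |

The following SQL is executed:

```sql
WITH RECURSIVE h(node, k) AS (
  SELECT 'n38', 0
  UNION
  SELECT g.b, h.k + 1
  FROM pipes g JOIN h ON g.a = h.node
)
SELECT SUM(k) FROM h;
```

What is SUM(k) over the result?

4

Base: (n38, k=0).
Iteration 1: edges from {n38} -> (n12, k=1), (n2, k=1).
Iteration 2: edges from {n12,n2} -> (n29, k=2).
Iteration 3: no outgoing edges from {n29}; recursion stops.
SUM(k) = 0 + 1 + 1 + 2 = 4.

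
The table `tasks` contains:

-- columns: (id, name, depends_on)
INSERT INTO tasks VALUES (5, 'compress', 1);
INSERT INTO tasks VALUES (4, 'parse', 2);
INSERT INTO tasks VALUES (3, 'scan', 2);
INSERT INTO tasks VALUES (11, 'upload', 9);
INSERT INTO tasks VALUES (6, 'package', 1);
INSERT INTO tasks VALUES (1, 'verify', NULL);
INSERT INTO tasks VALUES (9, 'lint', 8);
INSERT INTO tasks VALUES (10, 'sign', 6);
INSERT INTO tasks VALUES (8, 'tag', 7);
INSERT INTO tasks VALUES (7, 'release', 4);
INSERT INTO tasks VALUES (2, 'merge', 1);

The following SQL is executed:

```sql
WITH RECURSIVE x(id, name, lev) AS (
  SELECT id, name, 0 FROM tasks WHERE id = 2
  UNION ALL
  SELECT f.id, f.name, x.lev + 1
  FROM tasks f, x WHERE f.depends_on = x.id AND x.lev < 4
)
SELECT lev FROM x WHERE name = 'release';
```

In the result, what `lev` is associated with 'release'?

2

Base: id=2 (merge) at lev 0.
Iteration 1: rows with depends_on in {2} -> scan (id 3, lev 1), parse (id 4, lev 1).
Iteration 2: rows with depends_on in {3,4} -> release (id 7, lev 2).
Iteration 3: rows with depends_on in {7} -> tag (id 8, lev 3).
Iteration 4: rows with depends_on in {8} -> lint (id 9, lev 4).
Iteration 5: lev < 4 fails for all current rows; recursion stops.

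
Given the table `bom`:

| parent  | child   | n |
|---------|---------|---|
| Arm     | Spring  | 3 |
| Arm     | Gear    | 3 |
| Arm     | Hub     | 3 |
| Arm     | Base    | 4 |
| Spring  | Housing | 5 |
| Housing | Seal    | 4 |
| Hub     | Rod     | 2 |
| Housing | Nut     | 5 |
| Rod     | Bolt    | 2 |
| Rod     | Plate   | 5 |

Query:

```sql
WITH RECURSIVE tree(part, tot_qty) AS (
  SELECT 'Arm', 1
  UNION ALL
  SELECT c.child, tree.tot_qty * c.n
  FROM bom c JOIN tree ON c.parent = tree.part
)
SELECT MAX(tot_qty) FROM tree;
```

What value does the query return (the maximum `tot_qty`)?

75

Base: (Arm, tot_qty=1).
Iteration 1: components of {Arm} -> Base = 1*4 = 4, Gear = 1*3 = 3, Hub = 1*3 = 3, Spring = 1*3 = 3.
Iteration 2: components of {Base,Gear,Hub,Spring} -> Housing = 3*5 = 15, Rod = 3*2 = 6.
Iteration 3: components of {Housing,Rod} -> Bolt = 6*2 = 12, Nut = 15*5 = 75, Plate = 6*5 = 30, Seal = 15*4 = 60.
Iteration 4: no further components; recursion stops.
tot_qty values: 1, 3, 3, 3, 4, 15, 6, 60, 75, 12, 30; the maximum is 75.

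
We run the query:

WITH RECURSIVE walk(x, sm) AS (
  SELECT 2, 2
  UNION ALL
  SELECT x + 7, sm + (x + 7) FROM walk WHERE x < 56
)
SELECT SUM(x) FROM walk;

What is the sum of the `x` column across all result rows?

270

Base: x=2, sm=2.
Iteration 1: 2 < 56 holds -> x = 2 + 7 = 9, sm = 2 + 9 = 11.
Iteration 2: 9 < 56 holds -> x = 9 + 7 = 16, sm = 11 + 16 = 27.
Iteration 3: 16 < 56 holds -> x = 16 + 7 = 23, sm = 27 + 23 = 50.
Iteration 4: 23 < 56 holds -> x = 23 + 7 = 30, sm = 50 + 30 = 80.
Iteration 5: 30 < 56 holds -> x = 30 + 7 = 37, sm = 80 + 37 = 117.
Iteration 6: 37 < 56 holds -> x = 37 + 7 = 44, sm = 117 + 44 = 161.
Iteration 7: 44 < 56 holds -> x = 44 + 7 = 51, sm = 161 + 51 = 212.
Iteration 8: 51 < 56 holds -> x = 51 + 7 = 58, sm = 212 + 58 = 270.
Iteration 9: 58 < 56 fails; recursion stops.
SUM(x) = 2 + 9 + 16 + 23 + 30 + 37 + 44 + 51 + 58 = 270.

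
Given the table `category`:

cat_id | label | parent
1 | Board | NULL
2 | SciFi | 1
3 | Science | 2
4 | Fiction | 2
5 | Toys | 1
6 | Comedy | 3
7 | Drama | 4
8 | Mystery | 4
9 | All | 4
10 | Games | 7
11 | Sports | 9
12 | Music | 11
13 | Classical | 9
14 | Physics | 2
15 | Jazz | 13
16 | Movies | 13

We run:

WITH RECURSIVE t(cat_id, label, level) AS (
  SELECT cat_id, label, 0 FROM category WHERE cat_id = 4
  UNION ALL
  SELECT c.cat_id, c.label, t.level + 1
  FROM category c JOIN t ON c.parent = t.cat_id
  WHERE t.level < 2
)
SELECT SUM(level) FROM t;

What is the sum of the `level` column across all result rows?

9

Base: cat_id=4 (Fiction) at level 0.
Iteration 1: rows with parent in {4} -> Drama (id 7, level 1), Mystery (id 8, level 1), All (id 9, level 1).
Iteration 2: rows with parent in {7,8,9} -> Games (id 10, level 2), Sports (id 11, level 2), Classical (id 13, level 2).
Iteration 3: level < 2 fails for all current rows; recursion stops.
SUM(level) = 0 + 1 + 1 + 1 + 2 + 2 + 2 = 9.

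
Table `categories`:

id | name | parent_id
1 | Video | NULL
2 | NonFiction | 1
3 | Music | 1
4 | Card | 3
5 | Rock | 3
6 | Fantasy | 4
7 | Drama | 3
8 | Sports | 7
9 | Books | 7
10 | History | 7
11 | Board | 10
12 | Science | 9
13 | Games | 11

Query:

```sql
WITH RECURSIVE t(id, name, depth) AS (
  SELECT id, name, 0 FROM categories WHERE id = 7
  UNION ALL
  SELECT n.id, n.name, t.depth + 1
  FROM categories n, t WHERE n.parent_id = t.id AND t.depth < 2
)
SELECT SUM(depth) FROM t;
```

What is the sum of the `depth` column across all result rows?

7

Base: id=7 (Drama) at depth 0.
Iteration 1: rows with parent_id in {7} -> Sports (id 8, depth 1), Books (id 9, depth 1), History (id 10, depth 1).
Iteration 2: rows with parent_id in {8,9,10} -> Board (id 11, depth 2), Science (id 12, depth 2).
Iteration 3: depth < 2 fails for all current rows; recursion stops.
SUM(depth) = 0 + 1 + 1 + 1 + 2 + 2 = 7.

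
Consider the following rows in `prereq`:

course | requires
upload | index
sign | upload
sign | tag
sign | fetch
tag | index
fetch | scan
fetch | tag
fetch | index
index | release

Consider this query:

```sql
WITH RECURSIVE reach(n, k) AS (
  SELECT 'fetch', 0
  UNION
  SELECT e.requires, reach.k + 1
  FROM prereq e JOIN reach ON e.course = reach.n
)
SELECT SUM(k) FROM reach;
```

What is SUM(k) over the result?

Base: (fetch, k=0).
Iteration 1: edges from {fetch} -> (index, k=1), (scan, k=1), (tag, k=1).
Iteration 2: edges from {index,scan,tag} -> (index, k=2), (release, k=2).
Iteration 3: edges from {index,release} -> (release, k=3).
Iteration 4: no outgoing edges from {release}; recursion stops.
SUM(k) = 0 + 1 + 1 + 1 + 2 + 2 + 3 = 10.

10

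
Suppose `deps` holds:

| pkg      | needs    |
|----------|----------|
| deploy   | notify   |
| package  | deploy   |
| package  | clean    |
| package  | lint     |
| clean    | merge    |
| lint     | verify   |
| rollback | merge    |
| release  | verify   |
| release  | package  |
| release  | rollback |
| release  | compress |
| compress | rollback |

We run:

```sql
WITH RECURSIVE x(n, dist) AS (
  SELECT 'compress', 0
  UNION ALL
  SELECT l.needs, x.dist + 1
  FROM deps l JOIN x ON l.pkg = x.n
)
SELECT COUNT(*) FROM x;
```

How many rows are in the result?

3

Base: (compress, dist=0).
Iteration 1: edges from {compress} -> (rollback, dist=1).
Iteration 2: edges from {rollback} -> (merge, dist=2).
Iteration 3: no outgoing edges from {merge}; recursion stops.
Total rows emitted: 3.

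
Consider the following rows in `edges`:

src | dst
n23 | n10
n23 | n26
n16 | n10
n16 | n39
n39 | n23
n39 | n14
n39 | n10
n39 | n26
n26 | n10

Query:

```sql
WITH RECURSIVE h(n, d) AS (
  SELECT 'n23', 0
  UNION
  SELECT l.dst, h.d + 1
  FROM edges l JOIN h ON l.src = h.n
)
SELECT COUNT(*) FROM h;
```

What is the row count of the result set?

4

Base: (n23, d=0).
Iteration 1: edges from {n23} -> (n10, d=1), (n26, d=1).
Iteration 2: edges from {n10,n26} -> (n10, d=2).
Iteration 3: no outgoing edges from {n10}; recursion stops.
Total rows emitted: 4.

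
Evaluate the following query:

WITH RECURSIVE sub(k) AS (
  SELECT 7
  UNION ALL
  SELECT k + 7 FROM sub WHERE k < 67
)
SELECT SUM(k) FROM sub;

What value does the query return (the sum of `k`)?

385

Base: k=7.
Iteration 1: 7 < 67 holds -> k = 7 + 7 = 14.
Iteration 2: 14 < 67 holds -> k = 14 + 7 = 21.
Iteration 3: 21 < 67 holds -> k = 21 + 7 = 28.
Iteration 4: 28 < 67 holds -> k = 28 + 7 = 35.
Iteration 5: 35 < 67 holds -> k = 35 + 7 = 42.
Iteration 6: 42 < 67 holds -> k = 42 + 7 = 49.
Iteration 7: 49 < 67 holds -> k = 49 + 7 = 56.
Iteration 8: 56 < 67 holds -> k = 56 + 7 = 63.
Iteration 9: 63 < 67 holds -> k = 63 + 7 = 70.
Iteration 10: 70 < 67 fails; recursion stops.
SUM(k) = 7 + 14 + 21 + 28 + 35 + 42 + 49 + 56 + 63 + 70 = 385.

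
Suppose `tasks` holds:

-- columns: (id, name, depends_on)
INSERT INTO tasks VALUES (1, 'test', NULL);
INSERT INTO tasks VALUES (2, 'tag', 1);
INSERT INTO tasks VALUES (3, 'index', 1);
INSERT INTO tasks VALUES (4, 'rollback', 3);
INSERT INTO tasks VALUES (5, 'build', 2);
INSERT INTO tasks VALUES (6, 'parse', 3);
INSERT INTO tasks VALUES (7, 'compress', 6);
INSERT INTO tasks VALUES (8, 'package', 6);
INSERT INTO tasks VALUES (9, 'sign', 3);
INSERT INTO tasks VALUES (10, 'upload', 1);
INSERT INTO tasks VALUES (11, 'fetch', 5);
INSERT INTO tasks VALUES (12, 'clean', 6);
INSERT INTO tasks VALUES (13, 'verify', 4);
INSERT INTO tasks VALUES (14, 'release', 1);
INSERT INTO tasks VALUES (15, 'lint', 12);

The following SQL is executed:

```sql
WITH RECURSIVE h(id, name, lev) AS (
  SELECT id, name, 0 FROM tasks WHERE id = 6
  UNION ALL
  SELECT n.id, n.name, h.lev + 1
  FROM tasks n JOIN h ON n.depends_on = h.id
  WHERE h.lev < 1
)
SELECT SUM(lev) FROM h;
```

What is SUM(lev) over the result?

3

Base: id=6 (parse) at lev 0.
Iteration 1: rows with depends_on in {6} -> compress (id 7, lev 1), package (id 8, lev 1), clean (id 12, lev 1).
Iteration 2: lev < 1 fails for all current rows; recursion stops.
SUM(lev) = 0 + 1 + 1 + 1 = 3.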